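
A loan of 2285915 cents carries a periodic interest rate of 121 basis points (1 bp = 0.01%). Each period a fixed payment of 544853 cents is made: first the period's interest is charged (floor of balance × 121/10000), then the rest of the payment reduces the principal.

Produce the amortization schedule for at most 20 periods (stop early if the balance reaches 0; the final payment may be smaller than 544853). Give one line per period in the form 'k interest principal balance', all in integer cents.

1 27659 517194 1768721
2 21401 523452 1245269
3 15067 529786 715483
4 8657 536196 179287
5 2169 179287 0

1. interest=⌊2285915·121/10000⌋=27659; principal=544853-27659=517194; balance=2285915-517194=1768721
2. interest=⌊1768721·121/10000⌋=21401; principal=544853-21401=523452; balance=1768721-523452=1245269
3. interest=⌊1245269·121/10000⌋=15067; principal=544853-15067=529786; balance=1245269-529786=715483
4. interest=⌊715483·121/10000⌋=8657; principal=544853-8657=536196; balance=715483-536196=179287
5. interest=⌊179287·121/10000⌋=2169; principal=min(544853-2169,179287)=179287; balance=179287-179287=0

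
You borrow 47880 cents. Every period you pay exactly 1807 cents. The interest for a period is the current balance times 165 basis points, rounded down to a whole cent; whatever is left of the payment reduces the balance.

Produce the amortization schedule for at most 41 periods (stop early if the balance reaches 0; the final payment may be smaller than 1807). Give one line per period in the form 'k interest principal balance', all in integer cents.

1 790 1017 46863
2 773 1034 45829
3 756 1051 44778
4 738 1069 43709
5 721 1086 42623
6 703 1104 41519
7 685 1122 40397
8 666 1141 39256
9 647 1160 38096
10 628 1179 36917
11 609 1198 35719
12 589 1218 34501
13 569 1238 33263
14 548 1259 32004
15 528 1279 30725
16 506 1301 29424
17 485 1322 28102
18 463 1344 26758
19 441 1366 25392
20 418 1389 24003
21 396 1411 22592
22 372 1435 21157
23 349 1458 19699
24 325 1482 18217
25 300 1507 16710
26 275 1532 15178
27 250 1557 13621
28 224 1583 12038
29 198 1609 10429
30 172 1635 8794
31 145 1662 7132
32 117 1690 5442
33 89 1718 3724
34 61 1746 1978
35 32 1775 203
36 3 203 0

1. interest=⌊47880·165/10000⌋=790; principal=1807-790=1017; balance=47880-1017=46863
2. interest=⌊46863·165/10000⌋=773; principal=1807-773=1034; balance=46863-1034=45829
3. interest=⌊45829·165/10000⌋=756; principal=1807-756=1051; balance=45829-1051=44778
4. interest=⌊44778·165/10000⌋=738; principal=1807-738=1069; balance=44778-1069=43709
5. interest=⌊43709·165/10000⌋=721; principal=1807-721=1086; balance=43709-1086=42623
6. interest=⌊42623·165/10000⌋=703; principal=1807-703=1104; balance=42623-1104=41519
7. interest=⌊41519·165/10000⌋=685; principal=1807-685=1122; balance=41519-1122=40397
8. interest=⌊40397·165/10000⌋=666; principal=1807-666=1141; balance=40397-1141=39256
9. interest=⌊39256·165/10000⌋=647; principal=1807-647=1160; balance=39256-1160=38096
10. interest=⌊38096·165/10000⌋=628; principal=1807-628=1179; balance=38096-1179=36917
11. interest=⌊36917·165/10000⌋=609; principal=1807-609=1198; balance=36917-1198=35719
12. interest=⌊35719·165/10000⌋=589; principal=1807-589=1218; balance=35719-1218=34501
13. interest=⌊34501·165/10000⌋=569; principal=1807-569=1238; balance=34501-1238=33263
14. interest=⌊33263·165/10000⌋=548; principal=1807-548=1259; balance=33263-1259=32004
15. interest=⌊32004·165/10000⌋=528; principal=1807-528=1279; balance=32004-1279=30725
16. interest=⌊30725·165/10000⌋=506; principal=1807-506=1301; balance=30725-1301=29424
17. interest=⌊29424·165/10000⌋=485; principal=1807-485=1322; balance=29424-1322=28102
18. interest=⌊28102·165/10000⌋=463; principal=1807-463=1344; balance=28102-1344=26758
19. interest=⌊26758·165/10000⌋=441; principal=1807-441=1366; balance=26758-1366=25392
20. interest=⌊25392·165/10000⌋=418; principal=1807-418=1389; balance=25392-1389=24003
21. interest=⌊24003·165/10000⌋=396; principal=1807-396=1411; balance=24003-1411=22592
22. interest=⌊22592·165/10000⌋=372; principal=1807-372=1435; balance=22592-1435=21157
23. interest=⌊21157·165/10000⌋=349; principal=1807-349=1458; balance=21157-1458=19699
24. interest=⌊19699·165/10000⌋=325; principal=1807-325=1482; balance=19699-1482=18217
25. interest=⌊18217·165/10000⌋=300; principal=1807-300=1507; balance=18217-1507=16710
26. interest=⌊16710·165/10000⌋=275; principal=1807-275=1532; balance=16710-1532=15178
27. interest=⌊15178·165/10000⌋=250; principal=1807-250=1557; balance=15178-1557=13621
28. interest=⌊13621·165/10000⌋=224; principal=1807-224=1583; balance=13621-1583=12038
29. interest=⌊12038·165/10000⌋=198; principal=1807-198=1609; balance=12038-1609=10429
30. interest=⌊10429·165/10000⌋=172; principal=1807-172=1635; balance=10429-1635=8794
31. interest=⌊8794·165/10000⌋=145; principal=1807-145=1662; balance=8794-1662=7132
32. interest=⌊7132·165/10000⌋=117; principal=1807-117=1690; balance=7132-1690=5442
33. interest=⌊5442·165/10000⌋=89; principal=1807-89=1718; balance=5442-1718=3724
34. interest=⌊3724·165/10000⌋=61; principal=1807-61=1746; balance=3724-1746=1978
35. interest=⌊1978·165/10000⌋=32; principal=1807-32=1775; balance=1978-1775=203
36. interest=⌊203·165/10000⌋=3; principal=min(1807-3,203)=203; balance=203-203=0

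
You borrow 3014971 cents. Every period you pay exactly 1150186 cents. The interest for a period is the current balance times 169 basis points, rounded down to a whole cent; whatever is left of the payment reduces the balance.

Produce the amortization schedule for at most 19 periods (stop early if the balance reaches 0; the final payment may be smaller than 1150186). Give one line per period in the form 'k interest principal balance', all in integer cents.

1 50953 1099233 1915738
2 32375 1117811 797927
3 13484 797927 0

1. interest=⌊3014971·169/10000⌋=50953; principal=1150186-50953=1099233; balance=3014971-1099233=1915738
2. interest=⌊1915738·169/10000⌋=32375; principal=1150186-32375=1117811; balance=1915738-1117811=797927
3. interest=⌊797927·169/10000⌋=13484; principal=min(1150186-13484,797927)=797927; balance=797927-797927=0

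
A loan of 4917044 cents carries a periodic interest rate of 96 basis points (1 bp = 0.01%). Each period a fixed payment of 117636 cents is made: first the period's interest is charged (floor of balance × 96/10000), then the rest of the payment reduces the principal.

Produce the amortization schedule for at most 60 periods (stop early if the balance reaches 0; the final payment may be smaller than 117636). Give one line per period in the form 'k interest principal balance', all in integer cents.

1 47203 70433 4846611
2 46527 71109 4775502
3 45844 71792 4703710
4 45155 72481 4631229
5 44459 73177 4558052
6 43757 73879 4484173
7 43048 74588 4409585
8 42332 75304 4334281
9 41609 76027 4258254
10 40879 76757 4181497
11 40142 77494 4104003
12 39398 78238 4025765
13 38647 78989 3946776
14 37889 79747 3867029
15 37123 80513 3786516
16 36350 81286 3705230
17 35570 82066 3623164
18 34782 82854 3540310
19 33986 83650 3456660
20 33183 84453 3372207
21 32373 85263 3286944
22 31554 86082 3200862
23 30728 86908 3113954
24 29893 87743 3026211
25 29051 88585 2937626
26 28201 89435 2848191
27 27342 90294 2757897
28 26475 91161 2666736
29 25600 92036 2574700
30 24717 92919 2481781
31 23825 93811 2387970
32 22924 94712 2293258
33 22015 95621 2197637
34 21097 96539 2101098
35 20170 97466 2003632
36 19234 98402 1905230
37 18290 99346 1805884
38 17336 100300 1705584
39 16373 101263 1604321
40 15401 102235 1502086
41 14420 103216 1398870
42 13429 104207 1294663
43 12428 105208 1189455
44 11418 106218 1083237
45 10399 107237 976000
46 9369 108267 867733
47 8330 109306 758427
48 7280 110356 648071
49 6221 111415 536656
50 5151 112485 424171
51 4072 113564 310607
52 2981 114655 195952
53 1881 115755 80197
54 769 80197 0

1. interest=⌊4917044·96/10000⌋=47203; principal=117636-47203=70433; balance=4917044-70433=4846611
2. interest=⌊4846611·96/10000⌋=46527; principal=117636-46527=71109; balance=4846611-71109=4775502
3. interest=⌊4775502·96/10000⌋=45844; principal=117636-45844=71792; balance=4775502-71792=4703710
4. interest=⌊4703710·96/10000⌋=45155; principal=117636-45155=72481; balance=4703710-72481=4631229
5. interest=⌊4631229·96/10000⌋=44459; principal=117636-44459=73177; balance=4631229-73177=4558052
6. interest=⌊4558052·96/10000⌋=43757; principal=117636-43757=73879; balance=4558052-73879=4484173
7. interest=⌊4484173·96/10000⌋=43048; principal=117636-43048=74588; balance=4484173-74588=4409585
8. interest=⌊4409585·96/10000⌋=42332; principal=117636-42332=75304; balance=4409585-75304=4334281
9. interest=⌊4334281·96/10000⌋=41609; principal=117636-41609=76027; balance=4334281-76027=4258254
10. interest=⌊4258254·96/10000⌋=40879; principal=117636-40879=76757; balance=4258254-76757=4181497
11. interest=⌊4181497·96/10000⌋=40142; principal=117636-40142=77494; balance=4181497-77494=4104003
12. interest=⌊4104003·96/10000⌋=39398; principal=117636-39398=78238; balance=4104003-78238=4025765
13. interest=⌊4025765·96/10000⌋=38647; principal=117636-38647=78989; balance=4025765-78989=3946776
14. interest=⌊3946776·96/10000⌋=37889; principal=117636-37889=79747; balance=3946776-79747=3867029
15. interest=⌊3867029·96/10000⌋=37123; principal=117636-37123=80513; balance=3867029-80513=3786516
16. interest=⌊3786516·96/10000⌋=36350; principal=117636-36350=81286; balance=3786516-81286=3705230
17. interest=⌊3705230·96/10000⌋=35570; principal=117636-35570=82066; balance=3705230-82066=3623164
18. interest=⌊3623164·96/10000⌋=34782; principal=117636-34782=82854; balance=3623164-82854=3540310
19. interest=⌊3540310·96/10000⌋=33986; principal=117636-33986=83650; balance=3540310-83650=3456660
20. interest=⌊3456660·96/10000⌋=33183; principal=117636-33183=84453; balance=3456660-84453=3372207
21. interest=⌊3372207·96/10000⌋=32373; principal=117636-32373=85263; balance=3372207-85263=3286944
22. interest=⌊3286944·96/10000⌋=31554; principal=117636-31554=86082; balance=3286944-86082=3200862
23. interest=⌊3200862·96/10000⌋=30728; principal=117636-30728=86908; balance=3200862-86908=3113954
24. interest=⌊3113954·96/10000⌋=29893; principal=117636-29893=87743; balance=3113954-87743=3026211
25. interest=⌊3026211·96/10000⌋=29051; principal=117636-29051=88585; balance=3026211-88585=2937626
26. interest=⌊2937626·96/10000⌋=28201; principal=117636-28201=89435; balance=2937626-89435=2848191
27. interest=⌊2848191·96/10000⌋=27342; principal=117636-27342=90294; balance=2848191-90294=2757897
28. interest=⌊2757897·96/10000⌋=26475; principal=117636-26475=91161; balance=2757897-91161=2666736
29. interest=⌊2666736·96/10000⌋=25600; principal=117636-25600=92036; balance=2666736-92036=2574700
30. interest=⌊2574700·96/10000⌋=24717; principal=117636-24717=92919; balance=2574700-92919=2481781
31. interest=⌊2481781·96/10000⌋=23825; principal=117636-23825=93811; balance=2481781-93811=2387970
32. interest=⌊2387970·96/10000⌋=22924; principal=117636-22924=94712; balance=2387970-94712=2293258
33. interest=⌊2293258·96/10000⌋=22015; principal=117636-22015=95621; balance=2293258-95621=2197637
34. interest=⌊2197637·96/10000⌋=21097; principal=117636-21097=96539; balance=2197637-96539=2101098
35. interest=⌊2101098·96/10000⌋=20170; principal=117636-20170=97466; balance=2101098-97466=2003632
36. interest=⌊2003632·96/10000⌋=19234; principal=117636-19234=98402; balance=2003632-98402=1905230
37. interest=⌊1905230·96/10000⌋=18290; principal=117636-18290=99346; balance=1905230-99346=1805884
38. interest=⌊1805884·96/10000⌋=17336; principal=117636-17336=100300; balance=1805884-100300=1705584
39. interest=⌊1705584·96/10000⌋=16373; principal=117636-16373=101263; balance=1705584-101263=1604321
40. interest=⌊1604321·96/10000⌋=15401; principal=117636-15401=102235; balance=1604321-102235=1502086
41. interest=⌊1502086·96/10000⌋=14420; principal=117636-14420=103216; balance=1502086-103216=1398870
42. interest=⌊1398870·96/10000⌋=13429; principal=117636-13429=104207; balance=1398870-104207=1294663
43. interest=⌊1294663·96/10000⌋=12428; principal=117636-12428=105208; balance=1294663-105208=1189455
44. interest=⌊1189455·96/10000⌋=11418; principal=117636-11418=106218; balance=1189455-106218=1083237
45. interest=⌊1083237·96/10000⌋=10399; principal=117636-10399=107237; balance=1083237-107237=976000
46. interest=⌊976000·96/10000⌋=9369; principal=117636-9369=108267; balance=976000-108267=867733
47. interest=⌊867733·96/10000⌋=8330; principal=117636-8330=109306; balance=867733-109306=758427
48. interest=⌊758427·96/10000⌋=7280; principal=117636-7280=110356; balance=758427-110356=648071
49. interest=⌊648071·96/10000⌋=6221; principal=117636-6221=111415; balance=648071-111415=536656
50. interest=⌊536656·96/10000⌋=5151; principal=117636-5151=112485; balance=536656-112485=424171
51. interest=⌊424171·96/10000⌋=4072; principal=117636-4072=113564; balance=424171-113564=310607
52. interest=⌊310607·96/10000⌋=2981; principal=117636-2981=114655; balance=310607-114655=195952
53. interest=⌊195952·96/10000⌋=1881; principal=117636-1881=115755; balance=195952-115755=80197
54. interest=⌊80197·96/10000⌋=769; principal=min(117636-769,80197)=80197; balance=80197-80197=0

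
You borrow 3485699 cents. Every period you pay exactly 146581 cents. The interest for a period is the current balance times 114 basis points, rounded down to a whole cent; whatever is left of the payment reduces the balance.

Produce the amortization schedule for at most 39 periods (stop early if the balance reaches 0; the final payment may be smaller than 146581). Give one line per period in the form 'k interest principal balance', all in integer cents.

1 39736 106845 3378854
2 38518 108063 3270791
3 37287 109294 3161497
4 36041 110540 3050957
5 34780 111801 2939156
6 33506 113075 2826081
7 32217 114364 2711717
8 30913 115668 2596049
9 29594 116987 2479062
10 28261 118320 2360742
11 26912 119669 2241073
12 25548 121033 2120040
13 24168 122413 1997627
14 22772 123809 1873818
15 21361 125220 1748598
16 19934 126647 1621951
17 18490 128091 1493860
18 17030 129551 1364309
19 15553 131028 1233281
20 14059 132522 1100759
21 12548 134033 966726
22 11020 135561 831165
23 9475 137106 694059
24 7912 138669 555390
25 6331 140250 415140
26 4732 141849 273291
27 3115 143466 129825
28 1480 129825 0

1. interest=⌊3485699·114/10000⌋=39736; principal=146581-39736=106845; balance=3485699-106845=3378854
2. interest=⌊3378854·114/10000⌋=38518; principal=146581-38518=108063; balance=3378854-108063=3270791
3. interest=⌊3270791·114/10000⌋=37287; principal=146581-37287=109294; balance=3270791-109294=3161497
4. interest=⌊3161497·114/10000⌋=36041; principal=146581-36041=110540; balance=3161497-110540=3050957
5. interest=⌊3050957·114/10000⌋=34780; principal=146581-34780=111801; balance=3050957-111801=2939156
6. interest=⌊2939156·114/10000⌋=33506; principal=146581-33506=113075; balance=2939156-113075=2826081
7. interest=⌊2826081·114/10000⌋=32217; principal=146581-32217=114364; balance=2826081-114364=2711717
8. interest=⌊2711717·114/10000⌋=30913; principal=146581-30913=115668; balance=2711717-115668=2596049
9. interest=⌊2596049·114/10000⌋=29594; principal=146581-29594=116987; balance=2596049-116987=2479062
10. interest=⌊2479062·114/10000⌋=28261; principal=146581-28261=118320; balance=2479062-118320=2360742
11. interest=⌊2360742·114/10000⌋=26912; principal=146581-26912=119669; balance=2360742-119669=2241073
12. interest=⌊2241073·114/10000⌋=25548; principal=146581-25548=121033; balance=2241073-121033=2120040
13. interest=⌊2120040·114/10000⌋=24168; principal=146581-24168=122413; balance=2120040-122413=1997627
14. interest=⌊1997627·114/10000⌋=22772; principal=146581-22772=123809; balance=1997627-123809=1873818
15. interest=⌊1873818·114/10000⌋=21361; principal=146581-21361=125220; balance=1873818-125220=1748598
16. interest=⌊1748598·114/10000⌋=19934; principal=146581-19934=126647; balance=1748598-126647=1621951
17. interest=⌊1621951·114/10000⌋=18490; principal=146581-18490=128091; balance=1621951-128091=1493860
18. interest=⌊1493860·114/10000⌋=17030; principal=146581-17030=129551; balance=1493860-129551=1364309
19. interest=⌊1364309·114/10000⌋=15553; principal=146581-15553=131028; balance=1364309-131028=1233281
20. interest=⌊1233281·114/10000⌋=14059; principal=146581-14059=132522; balance=1233281-132522=1100759
21. interest=⌊1100759·114/10000⌋=12548; principal=146581-12548=134033; balance=1100759-134033=966726
22. interest=⌊966726·114/10000⌋=11020; principal=146581-11020=135561; balance=966726-135561=831165
23. interest=⌊831165·114/10000⌋=9475; principal=146581-9475=137106; balance=831165-137106=694059
24. interest=⌊694059·114/10000⌋=7912; principal=146581-7912=138669; balance=694059-138669=555390
25. interest=⌊555390·114/10000⌋=6331; principal=146581-6331=140250; balance=555390-140250=415140
26. interest=⌊415140·114/10000⌋=4732; principal=146581-4732=141849; balance=415140-141849=273291
27. interest=⌊273291·114/10000⌋=3115; principal=146581-3115=143466; balance=273291-143466=129825
28. interest=⌊129825·114/10000⌋=1480; principal=min(146581-1480,129825)=129825; balance=129825-129825=0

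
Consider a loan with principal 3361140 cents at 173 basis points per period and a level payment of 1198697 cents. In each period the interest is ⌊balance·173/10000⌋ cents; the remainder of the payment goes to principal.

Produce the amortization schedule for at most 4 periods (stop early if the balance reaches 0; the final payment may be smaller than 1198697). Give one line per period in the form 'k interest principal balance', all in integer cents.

1 58147 1140550 2220590
2 38416 1160281 1060309
3 18343 1060309 0

1. interest=⌊3361140·173/10000⌋=58147; principal=1198697-58147=1140550; balance=3361140-1140550=2220590
2. interest=⌊2220590·173/10000⌋=38416; principal=1198697-38416=1160281; balance=2220590-1160281=1060309
3. interest=⌊1060309·173/10000⌋=18343; principal=min(1198697-18343,1060309)=1060309; balance=1060309-1060309=0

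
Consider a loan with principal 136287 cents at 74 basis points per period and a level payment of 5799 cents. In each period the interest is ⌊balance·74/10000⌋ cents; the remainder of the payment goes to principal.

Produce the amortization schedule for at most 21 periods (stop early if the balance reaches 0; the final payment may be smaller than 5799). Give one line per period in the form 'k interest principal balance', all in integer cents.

1. interest=⌊136287·74/10000⌋=1008; principal=5799-1008=4791; balance=136287-4791=131496
2. interest=⌊131496·74/10000⌋=973; principal=5799-973=4826; balance=131496-4826=126670
3. interest=⌊126670·74/10000⌋=937; principal=5799-937=4862; balance=126670-4862=121808
4. interest=⌊121808·74/10000⌋=901; principal=5799-901=4898; balance=121808-4898=116910
5. interest=⌊116910·74/10000⌋=865; principal=5799-865=4934; balance=116910-4934=111976
6. interest=⌊111976·74/10000⌋=828; principal=5799-828=4971; balance=111976-4971=107005
7. interest=⌊107005·74/10000⌋=791; principal=5799-791=5008; balance=107005-5008=101997
8. interest=⌊101997·74/10000⌋=754; principal=5799-754=5045; balance=101997-5045=96952
9. interest=⌊96952·74/10000⌋=717; principal=5799-717=5082; balance=96952-5082=91870
10. interest=⌊91870·74/10000⌋=679; principal=5799-679=5120; balance=91870-5120=86750
11. interest=⌊86750·74/10000⌋=641; principal=5799-641=5158; balance=86750-5158=81592
12. interest=⌊81592·74/10000⌋=603; principal=5799-603=5196; balance=81592-5196=76396
13. interest=⌊76396·74/10000⌋=565; principal=5799-565=5234; balance=76396-5234=71162
14. interest=⌊71162·74/10000⌋=526; principal=5799-526=5273; balance=71162-5273=65889
15. interest=⌊65889·74/10000⌋=487; principal=5799-487=5312; balance=65889-5312=60577
16. interest=⌊60577·74/10000⌋=448; principal=5799-448=5351; balance=60577-5351=55226
17. interest=⌊55226·74/10000⌋=408; principal=5799-408=5391; balance=55226-5391=49835
18. interest=⌊49835·74/10000⌋=368; principal=5799-368=5431; balance=49835-5431=44404
19. interest=⌊44404·74/10000⌋=328; principal=5799-328=5471; balance=44404-5471=38933
20. interest=⌊38933·74/10000⌋=288; principal=5799-288=5511; balance=38933-5511=33422
21. interest=⌊33422·74/10000⌋=247; principal=5799-247=5552; balance=33422-5552=27870

1 1008 4791 131496
2 973 4826 126670
3 937 4862 121808
4 901 4898 116910
5 865 4934 111976
6 828 4971 107005
7 791 5008 101997
8 754 5045 96952
9 717 5082 91870
10 679 5120 86750
11 641 5158 81592
12 603 5196 76396
13 565 5234 71162
14 526 5273 65889
15 487 5312 60577
16 448 5351 55226
17 408 5391 49835
18 368 5431 44404
19 328 5471 38933
20 288 5511 33422
21 247 5552 27870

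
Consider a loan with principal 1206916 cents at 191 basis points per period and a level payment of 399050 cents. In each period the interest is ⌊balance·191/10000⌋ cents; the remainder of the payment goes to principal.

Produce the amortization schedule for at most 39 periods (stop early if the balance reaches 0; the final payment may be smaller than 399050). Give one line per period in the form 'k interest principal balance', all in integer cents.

1 23052 375998 830918
2 15870 383180 447738
3 8551 390499 57239
4 1093 57239 0

1. interest=⌊1206916·191/10000⌋=23052; principal=399050-23052=375998; balance=1206916-375998=830918
2. interest=⌊830918·191/10000⌋=15870; principal=399050-15870=383180; balance=830918-383180=447738
3. interest=⌊447738·191/10000⌋=8551; principal=399050-8551=390499; balance=447738-390499=57239
4. interest=⌊57239·191/10000⌋=1093; principal=min(399050-1093,57239)=57239; balance=57239-57239=0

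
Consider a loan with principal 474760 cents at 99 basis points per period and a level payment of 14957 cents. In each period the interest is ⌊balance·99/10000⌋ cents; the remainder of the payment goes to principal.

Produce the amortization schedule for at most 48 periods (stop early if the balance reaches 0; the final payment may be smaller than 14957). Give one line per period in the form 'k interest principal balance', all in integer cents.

1 4700 10257 464503
2 4598 10359 454144
3 4496 10461 443683
4 4392 10565 433118
5 4287 10670 422448
6 4182 10775 411673
7 4075 10882 400791
8 3967 10990 389801
9 3859 11098 378703
10 3749 11208 367495
11 3638 11319 356176
12 3526 11431 344745
13 3412 11545 333200
14 3298 11659 321541
15 3183 11774 309767
16 3066 11891 297876
17 2948 12009 285867
18 2830 12127 273740
19 2710 12247 261493
20 2588 12369 249124
21 2466 12491 236633
22 2342 12615 224018
23 2217 12740 211278
24 2091 12866 198412
25 1964 12993 185419
26 1835 13122 172297
27 1705 13252 159045
28 1574 13383 145662
29 1442 13515 132147
30 1308 13649 118498
31 1173 13784 104714
32 1036 13921 90793
33 898 14059 76734
34 759 14198 62536
35 619 14338 48198
36 477 14480 33718
37 333 14624 19094
38 189 14768 4326
39 42 4326 0

1. interest=⌊474760·99/10000⌋=4700; principal=14957-4700=10257; balance=474760-10257=464503
2. interest=⌊464503·99/10000⌋=4598; principal=14957-4598=10359; balance=464503-10359=454144
3. interest=⌊454144·99/10000⌋=4496; principal=14957-4496=10461; balance=454144-10461=443683
4. interest=⌊443683·99/10000⌋=4392; principal=14957-4392=10565; balance=443683-10565=433118
5. interest=⌊433118·99/10000⌋=4287; principal=14957-4287=10670; balance=433118-10670=422448
6. interest=⌊422448·99/10000⌋=4182; principal=14957-4182=10775; balance=422448-10775=411673
7. interest=⌊411673·99/10000⌋=4075; principal=14957-4075=10882; balance=411673-10882=400791
8. interest=⌊400791·99/10000⌋=3967; principal=14957-3967=10990; balance=400791-10990=389801
9. interest=⌊389801·99/10000⌋=3859; principal=14957-3859=11098; balance=389801-11098=378703
10. interest=⌊378703·99/10000⌋=3749; principal=14957-3749=11208; balance=378703-11208=367495
11. interest=⌊367495·99/10000⌋=3638; principal=14957-3638=11319; balance=367495-11319=356176
12. interest=⌊356176·99/10000⌋=3526; principal=14957-3526=11431; balance=356176-11431=344745
13. interest=⌊344745·99/10000⌋=3412; principal=14957-3412=11545; balance=344745-11545=333200
14. interest=⌊333200·99/10000⌋=3298; principal=14957-3298=11659; balance=333200-11659=321541
15. interest=⌊321541·99/10000⌋=3183; principal=14957-3183=11774; balance=321541-11774=309767
16. interest=⌊309767·99/10000⌋=3066; principal=14957-3066=11891; balance=309767-11891=297876
17. interest=⌊297876·99/10000⌋=2948; principal=14957-2948=12009; balance=297876-12009=285867
18. interest=⌊285867·99/10000⌋=2830; principal=14957-2830=12127; balance=285867-12127=273740
19. interest=⌊273740·99/10000⌋=2710; principal=14957-2710=12247; balance=273740-12247=261493
20. interest=⌊261493·99/10000⌋=2588; principal=14957-2588=12369; balance=261493-12369=249124
21. interest=⌊249124·99/10000⌋=2466; principal=14957-2466=12491; balance=249124-12491=236633
22. interest=⌊236633·99/10000⌋=2342; principal=14957-2342=12615; balance=236633-12615=224018
23. interest=⌊224018·99/10000⌋=2217; principal=14957-2217=12740; balance=224018-12740=211278
24. interest=⌊211278·99/10000⌋=2091; principal=14957-2091=12866; balance=211278-12866=198412
25. interest=⌊198412·99/10000⌋=1964; principal=14957-1964=12993; balance=198412-12993=185419
26. interest=⌊185419·99/10000⌋=1835; principal=14957-1835=13122; balance=185419-13122=172297
27. interest=⌊172297·99/10000⌋=1705; principal=14957-1705=13252; balance=172297-13252=159045
28. interest=⌊159045·99/10000⌋=1574; principal=14957-1574=13383; balance=159045-13383=145662
29. interest=⌊145662·99/10000⌋=1442; principal=14957-1442=13515; balance=145662-13515=132147
30. interest=⌊132147·99/10000⌋=1308; principal=14957-1308=13649; balance=132147-13649=118498
31. interest=⌊118498·99/10000⌋=1173; principal=14957-1173=13784; balance=118498-13784=104714
32. interest=⌊104714·99/10000⌋=1036; principal=14957-1036=13921; balance=104714-13921=90793
33. interest=⌊90793·99/10000⌋=898; principal=14957-898=14059; balance=90793-14059=76734
34. interest=⌊76734·99/10000⌋=759; principal=14957-759=14198; balance=76734-14198=62536
35. interest=⌊62536·99/10000⌋=619; principal=14957-619=14338; balance=62536-14338=48198
36. interest=⌊48198·99/10000⌋=477; principal=14957-477=14480; balance=48198-14480=33718
37. interest=⌊33718·99/10000⌋=333; principal=14957-333=14624; balance=33718-14624=19094
38. interest=⌊19094·99/10000⌋=189; principal=14957-189=14768; balance=19094-14768=4326
39. interest=⌊4326·99/10000⌋=42; principal=min(14957-42,4326)=4326; balance=4326-4326=0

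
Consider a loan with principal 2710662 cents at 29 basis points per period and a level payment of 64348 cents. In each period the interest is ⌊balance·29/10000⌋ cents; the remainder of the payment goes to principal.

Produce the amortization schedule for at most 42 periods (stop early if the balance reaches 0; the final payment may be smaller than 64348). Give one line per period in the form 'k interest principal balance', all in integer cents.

1. interest=⌊2710662·29/10000⌋=7860; principal=64348-7860=56488; balance=2710662-56488=2654174
2. interest=⌊2654174·29/10000⌋=7697; principal=64348-7697=56651; balance=2654174-56651=2597523
3. interest=⌊2597523·29/10000⌋=7532; principal=64348-7532=56816; balance=2597523-56816=2540707
4. interest=⌊2540707·29/10000⌋=7368; principal=64348-7368=56980; balance=2540707-56980=2483727
5. interest=⌊2483727·29/10000⌋=7202; principal=64348-7202=57146; balance=2483727-57146=2426581
6. interest=⌊2426581·29/10000⌋=7037; principal=64348-7037=57311; balance=2426581-57311=2369270
7. interest=⌊2369270·29/10000⌋=6870; principal=64348-6870=57478; balance=2369270-57478=2311792
8. interest=⌊2311792·29/10000⌋=6704; principal=64348-6704=57644; balance=2311792-57644=2254148
9. interest=⌊2254148·29/10000⌋=6537; principal=64348-6537=57811; balance=2254148-57811=2196337
10. interest=⌊2196337·29/10000⌋=6369; principal=64348-6369=57979; balance=2196337-57979=2138358
11. interest=⌊2138358·29/10000⌋=6201; principal=64348-6201=58147; balance=2138358-58147=2080211
12. interest=⌊2080211·29/10000⌋=6032; principal=64348-6032=58316; balance=2080211-58316=2021895
13. interest=⌊2021895·29/10000⌋=5863; principal=64348-5863=58485; balance=2021895-58485=1963410
14. interest=⌊1963410·29/10000⌋=5693; principal=64348-5693=58655; balance=1963410-58655=1904755
15. interest=⌊1904755·29/10000⌋=5523; principal=64348-5523=58825; balance=1904755-58825=1845930
16. interest=⌊1845930·29/10000⌋=5353; principal=64348-5353=58995; balance=1845930-58995=1786935
17. interest=⌊1786935·29/10000⌋=5182; principal=64348-5182=59166; balance=1786935-59166=1727769
18. interest=⌊1727769·29/10000⌋=5010; principal=64348-5010=59338; balance=1727769-59338=1668431
19. interest=⌊1668431·29/10000⌋=4838; principal=64348-4838=59510; balance=1668431-59510=1608921
20. interest=⌊1608921·29/10000⌋=4665; principal=64348-4665=59683; balance=1608921-59683=1549238
21. interest=⌊1549238·29/10000⌋=4492; principal=64348-4492=59856; balance=1549238-59856=1489382
22. interest=⌊1489382·29/10000⌋=4319; principal=64348-4319=60029; balance=1489382-60029=1429353
23. interest=⌊1429353·29/10000⌋=4145; principal=64348-4145=60203; balance=1429353-60203=1369150
24. interest=⌊1369150·29/10000⌋=3970; principal=64348-3970=60378; balance=1369150-60378=1308772
25. interest=⌊1308772·29/10000⌋=3795; principal=64348-3795=60553; balance=1308772-60553=1248219
26. interest=⌊1248219·29/10000⌋=3619; principal=64348-3619=60729; balance=1248219-60729=1187490
27. interest=⌊1187490·29/10000⌋=3443; principal=64348-3443=60905; balance=1187490-60905=1126585
28. interest=⌊1126585·29/10000⌋=3267; principal=64348-3267=61081; balance=1126585-61081=1065504
29. interest=⌊1065504·29/10000⌋=3089; principal=64348-3089=61259; balance=1065504-61259=1004245
30. interest=⌊1004245·29/10000⌋=2912; principal=64348-2912=61436; balance=1004245-61436=942809
31. interest=⌊942809·29/10000⌋=2734; principal=64348-2734=61614; balance=942809-61614=881195
32. interest=⌊881195·29/10000⌋=2555; principal=64348-2555=61793; balance=881195-61793=819402
33. interest=⌊819402·29/10000⌋=2376; principal=64348-2376=61972; balance=819402-61972=757430
34. interest=⌊757430·29/10000⌋=2196; principal=64348-2196=62152; balance=757430-62152=695278
35. interest=⌊695278·29/10000⌋=2016; principal=64348-2016=62332; balance=695278-62332=632946
36. interest=⌊632946·29/10000⌋=1835; principal=64348-1835=62513; balance=632946-62513=570433
37. interest=⌊570433·29/10000⌋=1654; principal=64348-1654=62694; balance=570433-62694=507739
38. interest=⌊507739·29/10000⌋=1472; principal=64348-1472=62876; balance=507739-62876=444863
39. interest=⌊444863·29/10000⌋=1290; principal=64348-1290=63058; balance=444863-63058=381805
40. interest=⌊381805·29/10000⌋=1107; principal=64348-1107=63241; balance=381805-63241=318564
41. interest=⌊318564·29/10000⌋=923; principal=64348-923=63425; balance=318564-63425=255139
42. interest=⌊255139·29/10000⌋=739; principal=64348-739=63609; balance=255139-63609=191530

1 7860 56488 2654174
2 7697 56651 2597523
3 7532 56816 2540707
4 7368 56980 2483727
5 7202 57146 2426581
6 7037 57311 2369270
7 6870 57478 2311792
8 6704 57644 2254148
9 6537 57811 2196337
10 6369 57979 2138358
11 6201 58147 2080211
12 6032 58316 2021895
13 5863 58485 1963410
14 5693 58655 1904755
15 5523 58825 1845930
16 5353 58995 1786935
17 5182 59166 1727769
18 5010 59338 1668431
19 4838 59510 1608921
20 4665 59683 1549238
21 4492 59856 1489382
22 4319 60029 1429353
23 4145 60203 1369150
24 3970 60378 1308772
25 3795 60553 1248219
26 3619 60729 1187490
27 3443 60905 1126585
28 3267 61081 1065504
29 3089 61259 1004245
30 2912 61436 942809
31 2734 61614 881195
32 2555 61793 819402
33 2376 61972 757430
34 2196 62152 695278
35 2016 62332 632946
36 1835 62513 570433
37 1654 62694 507739
38 1472 62876 444863
39 1290 63058 381805
40 1107 63241 318564
41 923 63425 255139
42 739 63609 191530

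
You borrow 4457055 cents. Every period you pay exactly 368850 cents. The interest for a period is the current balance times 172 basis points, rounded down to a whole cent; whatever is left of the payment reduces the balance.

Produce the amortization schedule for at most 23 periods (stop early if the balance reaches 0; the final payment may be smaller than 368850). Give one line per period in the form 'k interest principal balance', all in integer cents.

1 76661 292189 4164866
2 71635 297215 3867651
3 66523 302327 3565324
4 61323 307527 3257797
5 56034 312816 2944981
6 50653 318197 2626784
7 45180 323670 2303114
8 39613 329237 1973877
9 33950 334900 1638977
10 28190 340660 1298317
11 22331 346519 951798
12 16370 352480 599318
13 10308 358542 240776
14 4141 240776 0

1. interest=⌊4457055·172/10000⌋=76661; principal=368850-76661=292189; balance=4457055-292189=4164866
2. interest=⌊4164866·172/10000⌋=71635; principal=368850-71635=297215; balance=4164866-297215=3867651
3. interest=⌊3867651·172/10000⌋=66523; principal=368850-66523=302327; balance=3867651-302327=3565324
4. interest=⌊3565324·172/10000⌋=61323; principal=368850-61323=307527; balance=3565324-307527=3257797
5. interest=⌊3257797·172/10000⌋=56034; principal=368850-56034=312816; balance=3257797-312816=2944981
6. interest=⌊2944981·172/10000⌋=50653; principal=368850-50653=318197; balance=2944981-318197=2626784
7. interest=⌊2626784·172/10000⌋=45180; principal=368850-45180=323670; balance=2626784-323670=2303114
8. interest=⌊2303114·172/10000⌋=39613; principal=368850-39613=329237; balance=2303114-329237=1973877
9. interest=⌊1973877·172/10000⌋=33950; principal=368850-33950=334900; balance=1973877-334900=1638977
10. interest=⌊1638977·172/10000⌋=28190; principal=368850-28190=340660; balance=1638977-340660=1298317
11. interest=⌊1298317·172/10000⌋=22331; principal=368850-22331=346519; balance=1298317-346519=951798
12. interest=⌊951798·172/10000⌋=16370; principal=368850-16370=352480; balance=951798-352480=599318
13. interest=⌊599318·172/10000⌋=10308; principal=368850-10308=358542; balance=599318-358542=240776
14. interest=⌊240776·172/10000⌋=4141; principal=min(368850-4141,240776)=240776; balance=240776-240776=0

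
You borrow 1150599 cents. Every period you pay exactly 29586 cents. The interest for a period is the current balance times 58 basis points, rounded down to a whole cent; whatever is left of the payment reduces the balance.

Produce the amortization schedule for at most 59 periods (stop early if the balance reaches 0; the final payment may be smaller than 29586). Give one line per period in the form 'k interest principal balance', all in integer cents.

1. interest=⌊1150599·58/10000⌋=6673; principal=29586-6673=22913; balance=1150599-22913=1127686
2. interest=⌊1127686·58/10000⌋=6540; principal=29586-6540=23046; balance=1127686-23046=1104640
3. interest=⌊1104640·58/10000⌋=6406; principal=29586-6406=23180; balance=1104640-23180=1081460
4. interest=⌊1081460·58/10000⌋=6272; principal=29586-6272=23314; balance=1081460-23314=1058146
5. interest=⌊1058146·58/10000⌋=6137; principal=29586-6137=23449; balance=1058146-23449=1034697
6. interest=⌊1034697·58/10000⌋=6001; principal=29586-6001=23585; balance=1034697-23585=1011112
7. interest=⌊1011112·58/10000⌋=5864; principal=29586-5864=23722; balance=1011112-23722=987390
8. interest=⌊987390·58/10000⌋=5726; principal=29586-5726=23860; balance=987390-23860=963530
9. interest=⌊963530·58/10000⌋=5588; principal=29586-5588=23998; balance=963530-23998=939532
10. interest=⌊939532·58/10000⌋=5449; principal=29586-5449=24137; balance=939532-24137=915395
11. interest=⌊915395·58/10000⌋=5309; principal=29586-5309=24277; balance=915395-24277=891118
12. interest=⌊891118·58/10000⌋=5168; principal=29586-5168=24418; balance=891118-24418=866700
13. interest=⌊866700·58/10000⌋=5026; principal=29586-5026=24560; balance=866700-24560=842140
14. interest=⌊842140·58/10000⌋=4884; principal=29586-4884=24702; balance=842140-24702=817438
15. interest=⌊817438·58/10000⌋=4741; principal=29586-4741=24845; balance=817438-24845=792593
16. interest=⌊792593·58/10000⌋=4597; principal=29586-4597=24989; balance=792593-24989=767604
17. interest=⌊767604·58/10000⌋=4452; principal=29586-4452=25134; balance=767604-25134=742470
18. interest=⌊742470·58/10000⌋=4306; principal=29586-4306=25280; balance=742470-25280=717190
19. interest=⌊717190·58/10000⌋=4159; principal=29586-4159=25427; balance=717190-25427=691763
20. interest=⌊691763·58/10000⌋=4012; principal=29586-4012=25574; balance=691763-25574=666189
21. interest=⌊666189·58/10000⌋=3863; principal=29586-3863=25723; balance=666189-25723=640466
22. interest=⌊640466·58/10000⌋=3714; principal=29586-3714=25872; balance=640466-25872=614594
23. interest=⌊614594·58/10000⌋=3564; principal=29586-3564=26022; balance=614594-26022=588572
24. interest=⌊588572·58/10000⌋=3413; principal=29586-3413=26173; balance=588572-26173=562399
25. interest=⌊562399·58/10000⌋=3261; principal=29586-3261=26325; balance=562399-26325=536074
26. interest=⌊536074·58/10000⌋=3109; principal=29586-3109=26477; balance=536074-26477=509597
27. interest=⌊509597·58/10000⌋=2955; principal=29586-2955=26631; balance=509597-26631=482966
28. interest=⌊482966·58/10000⌋=2801; principal=29586-2801=26785; balance=482966-26785=456181
29. interest=⌊456181·58/10000⌋=2645; principal=29586-2645=26941; balance=456181-26941=429240
30. interest=⌊429240·58/10000⌋=2489; principal=29586-2489=27097; balance=429240-27097=402143
31. interest=⌊402143·58/10000⌋=2332; principal=29586-2332=27254; balance=402143-27254=374889
32. interest=⌊374889·58/10000⌋=2174; principal=29586-2174=27412; balance=374889-27412=347477
33. interest=⌊347477·58/10000⌋=2015; principal=29586-2015=27571; balance=347477-27571=319906
34. interest=⌊319906·58/10000⌋=1855; principal=29586-1855=27731; balance=319906-27731=292175
35. interest=⌊292175·58/10000⌋=1694; principal=29586-1694=27892; balance=292175-27892=264283
36. interest=⌊264283·58/10000⌋=1532; principal=29586-1532=28054; balance=264283-28054=236229
37. interest=⌊236229·58/10000⌋=1370; principal=29586-1370=28216; balance=236229-28216=208013
38. interest=⌊208013·58/10000⌋=1206; principal=29586-1206=28380; balance=208013-28380=179633
39. interest=⌊179633·58/10000⌋=1041; principal=29586-1041=28545; balance=179633-28545=151088
40. interest=⌊151088·58/10000⌋=876; principal=29586-876=28710; balance=151088-28710=122378
41. interest=⌊122378·58/10000⌋=709; principal=29586-709=28877; balance=122378-28877=93501
42. interest=⌊93501·58/10000⌋=542; principal=29586-542=29044; balance=93501-29044=64457
43. interest=⌊64457·58/10000⌋=373; principal=29586-373=29213; balance=64457-29213=35244
44. interest=⌊35244·58/10000⌋=204; principal=29586-204=29382; balance=35244-29382=5862
45. interest=⌊5862·58/10000⌋=33; principal=min(29586-33,5862)=5862; balance=5862-5862=0

1 6673 22913 1127686
2 6540 23046 1104640
3 6406 23180 1081460
4 6272 23314 1058146
5 6137 23449 1034697
6 6001 23585 1011112
7 5864 23722 987390
8 5726 23860 963530
9 5588 23998 939532
10 5449 24137 915395
11 5309 24277 891118
12 5168 24418 866700
13 5026 24560 842140
14 4884 24702 817438
15 4741 24845 792593
16 4597 24989 767604
17 4452 25134 742470
18 4306 25280 717190
19 4159 25427 691763
20 4012 25574 666189
21 3863 25723 640466
22 3714 25872 614594
23 3564 26022 588572
24 3413 26173 562399
25 3261 26325 536074
26 3109 26477 509597
27 2955 26631 482966
28 2801 26785 456181
29 2645 26941 429240
30 2489 27097 402143
31 2332 27254 374889
32 2174 27412 347477
33 2015 27571 319906
34 1855 27731 292175
35 1694 27892 264283
36 1532 28054 236229
37 1370 28216 208013
38 1206 28380 179633
39 1041 28545 151088
40 876 28710 122378
41 709 28877 93501
42 542 29044 64457
43 373 29213 35244
44 204 29382 5862
45 33 5862 0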